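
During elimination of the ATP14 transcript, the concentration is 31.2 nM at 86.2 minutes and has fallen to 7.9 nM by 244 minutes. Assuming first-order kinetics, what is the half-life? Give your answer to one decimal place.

79.6 minutes

Over Δt = 244 − 86.2 = 157.8 minutes, the level fell by a factor of 31.2/7.9 ≈ 3.9494.
n = log₂(3.9494) ≈ 1.9816 half-lives, so t½ = 157.8/1.9816 ≈ 79.632 minutes.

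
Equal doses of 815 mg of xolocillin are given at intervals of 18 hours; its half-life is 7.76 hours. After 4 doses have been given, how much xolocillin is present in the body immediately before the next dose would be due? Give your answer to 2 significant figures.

The 4 doses were given 72, 54, 36, 18 hours ago.
Total = 815·(1/2)^(72/7.76) + 815·(1/2)^(54/7.76) + 815·(1/2)^(36/7.76) + 815·(1/2)^(18/7.76)
      = 1.3125 + 6.5518 + 32.706 + 163.26 ≈ 203.83 mg.

200 mg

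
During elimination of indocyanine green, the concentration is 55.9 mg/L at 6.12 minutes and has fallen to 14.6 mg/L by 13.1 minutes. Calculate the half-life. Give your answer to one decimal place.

Over Δt = 13.1 − 6.12 = 6.98 minutes, the level fell by a factor of 55.9/14.6 ≈ 3.8288.
n = log₂(3.8288) ≈ 1.9369 half-lives, so t½ = 6.98/1.9369 ≈ 3.6037 minutes.

3.6 minutes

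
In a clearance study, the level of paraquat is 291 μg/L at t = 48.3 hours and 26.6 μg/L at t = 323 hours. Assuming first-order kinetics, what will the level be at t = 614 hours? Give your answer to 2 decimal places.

Over Δt = 323 − 48.3 = 274.7 hours, the level fell by a factor of 291/26.6 ≈ 10.94.
n = log₂(10.94) ≈ 3.4515 half-lives, so t½ = 274.7/3.4515 ≈ 79.588 hours.
From t = 323 to t = 614: 26.6 × (1/2)^((614−323)/79.588) ≈ 2.1097 μg/L.

2.11 μg/L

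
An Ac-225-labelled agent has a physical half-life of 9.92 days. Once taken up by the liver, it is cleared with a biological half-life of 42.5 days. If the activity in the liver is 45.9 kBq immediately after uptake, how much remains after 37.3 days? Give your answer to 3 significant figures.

1.84 kBq

1/t_eff = 1/t_phys + 1/t_biol = 1/9.92 + 1/42.5 = 0.12434 per day.
t_eff = 9.92 × 42.5 / (9.92 + 42.5) ≈ 8.0427 days.
Remaining = 45.9 × (1/2)^(37.3/8.0427) = 45.9 × (1/2)^4.6377 ≈ 1.8438 kBq.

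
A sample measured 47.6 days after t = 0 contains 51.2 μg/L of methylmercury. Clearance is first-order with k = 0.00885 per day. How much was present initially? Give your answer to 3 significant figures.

t½ = ln 2 / k = 0.69315 / 0.00885 ≈ 78.322 days.
Number of half-lives elapsed: n = 47.6/78.322 ≈ 0.60775.
A₀ = A × 2^n = 51.2 × 2^0.60775 = 51.2 × 1.5239 ≈ 78.023 μg/L.

78.0 μg/L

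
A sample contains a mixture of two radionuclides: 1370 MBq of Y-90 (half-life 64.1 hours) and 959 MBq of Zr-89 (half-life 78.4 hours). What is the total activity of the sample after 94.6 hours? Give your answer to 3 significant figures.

Y-90: 1370 × (1/2)^(94.6/64.1) = 1370 × (1/2)^1.4758 ≈ 492.56 MBq.
Zr-89: 959 × (1/2)^(94.6/78.4) = 959 × (1/2)^1.2066 ≈ 415.51 MBq.
Total = 492.56 + 415.51 ≈ 908.07 MBq.

908 MBq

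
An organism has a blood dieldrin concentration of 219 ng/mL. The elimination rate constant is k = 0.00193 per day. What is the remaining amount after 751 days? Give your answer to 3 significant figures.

51.4 ng/mL

t½ = ln 2 / k = 0.69315 / 0.00193 ≈ 359.14 days.
Number of half-lives: n = 751/359.14 ≈ 2.0911.
Remaining = 219 × (1/2)^2.0911 = 219 × 0.2347 ≈ 51.4 ng/mL.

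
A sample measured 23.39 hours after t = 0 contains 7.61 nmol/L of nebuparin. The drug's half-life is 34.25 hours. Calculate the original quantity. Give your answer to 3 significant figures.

Number of half-lives elapsed: n = 23.39/34.25 ≈ 0.68292.
A₀ = A × 2^n = 7.61 × 2^0.68292 = 7.61 × 1.6054 ≈ 12.217 nmol/L.

12.2 nmol/L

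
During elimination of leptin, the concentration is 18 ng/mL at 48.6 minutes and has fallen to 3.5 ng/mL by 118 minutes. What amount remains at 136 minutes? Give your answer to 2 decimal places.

2.29 ng/mL

Over Δt = 118 − 48.6 = 69.4 minutes, the level fell by a factor of 18/3.5 ≈ 5.1429.
n = log₂(5.1429) ≈ 2.3626 half-lives, so t½ = 69.4/2.3626 ≈ 29.375 minutes.
From t = 118 to t = 136: 3.5 × (1/2)^((136−118)/29.375) ≈ 2.2888 ng/mL.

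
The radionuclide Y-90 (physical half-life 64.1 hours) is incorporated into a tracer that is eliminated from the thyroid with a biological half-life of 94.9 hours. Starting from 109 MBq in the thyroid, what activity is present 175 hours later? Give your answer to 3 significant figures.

1/t_eff = 1/t_phys + 1/t_biol = 1/64.1 + 1/94.9 = 0.026138 per hour.
t_eff = 64.1 × 94.9 / (64.1 + 94.9) ≈ 38.258 hours.
Remaining = 109 × (1/2)^(175/38.258) = 109 × (1/2)^4.5742 ≈ 4.5758 MBq.

4.58 MBq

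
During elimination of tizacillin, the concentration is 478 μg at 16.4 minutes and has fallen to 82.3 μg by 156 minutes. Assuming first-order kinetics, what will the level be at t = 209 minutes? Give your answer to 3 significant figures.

42.2 μg

Over Δt = 156 − 16.4 = 139.6 minutes, the level fell by a factor of 478/82.3 ≈ 5.808.
n = log₂(5.808) ≈ 2.538 half-lives, so t½ = 139.6/2.538 ≈ 55.003 minutes.
From t = 156 to t = 209: 82.3 × (1/2)^((209−156)/55.003) ≈ 42.202 μg.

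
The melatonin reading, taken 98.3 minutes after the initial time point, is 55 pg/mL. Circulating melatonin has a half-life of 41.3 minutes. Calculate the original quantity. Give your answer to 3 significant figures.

Number of half-lives elapsed: n = 98.3/41.3 ≈ 2.3801.
A₀ = A × 2^n = 55 × 2^2.3801 = 55 × 5.2059 ≈ 286.32 pg/mL.

286 pg/mL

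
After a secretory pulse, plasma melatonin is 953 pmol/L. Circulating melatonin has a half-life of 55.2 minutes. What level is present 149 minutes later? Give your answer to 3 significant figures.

Number of half-lives: n = 149/55.2 ≈ 2.6993.
Remaining = 953 × (1/2)^2.6993 = 953 × 0.15397 ≈ 146.73 pmol/L.

147 pmol/L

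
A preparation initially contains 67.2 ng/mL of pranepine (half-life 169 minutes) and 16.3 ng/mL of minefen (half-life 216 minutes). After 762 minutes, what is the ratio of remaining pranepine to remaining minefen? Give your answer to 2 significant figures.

2.1

pranepine: 67.2 × (1/2)^(762/169) = 67.2 × (1/2)^4.5089 ≈ 2.9516 ng/mL.
minefen: 16.3 × (1/2)^(762/216) = 16.3 × (1/2)^3.5278 ≈ 1.4133 ng/mL.
Ratio ≈ 2.9516 / 1.4133 ≈ 2.0885.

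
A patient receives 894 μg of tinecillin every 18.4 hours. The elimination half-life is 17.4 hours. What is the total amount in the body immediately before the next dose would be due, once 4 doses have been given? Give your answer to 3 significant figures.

783 μg

The 4 doses were given 73.6, 55.2, 36.8, 18.4 hours ago.
Total = 894·(1/2)^(73.6/17.4) + 894·(1/2)^(55.2/17.4) + 894·(1/2)^(36.8/17.4) + 894·(1/2)^(18.4/17.4)
      = 47.645 + 99.162 + 206.38 + 429.54 ≈ 782.73 μg.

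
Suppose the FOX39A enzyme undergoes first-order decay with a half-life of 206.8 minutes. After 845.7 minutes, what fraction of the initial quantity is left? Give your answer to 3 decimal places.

n = 845.7/206.8 ≈ 4.0895 half-lives.
Fraction remaining = (1/2)^4.0895 ≈ 0.058742.

0.059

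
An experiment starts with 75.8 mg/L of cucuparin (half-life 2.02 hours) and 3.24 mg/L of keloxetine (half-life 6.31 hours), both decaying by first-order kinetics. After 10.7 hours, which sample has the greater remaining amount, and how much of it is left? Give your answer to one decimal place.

cucuparin: 75.8 × (1/2)^5.297 ≈ 1.928 mg/L.
keloxetine: 3.24 × (1/2)^1.6957 ≈ 1.0002 mg/L.
Cucuparin has more remaining, at ≈ 1.928 mg/L.

cucuparin, 1.9 mg/L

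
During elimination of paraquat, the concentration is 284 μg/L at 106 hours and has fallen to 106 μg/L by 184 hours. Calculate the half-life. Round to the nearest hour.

55 hours

Over Δt = 184 − 106 = 78 hours, the level fell by a factor of 284/106 ≈ 2.6792.
n = log₂(2.6792) ≈ 1.4218 half-lives, so t½ = 78/1.4218 ≈ 54.859 hours.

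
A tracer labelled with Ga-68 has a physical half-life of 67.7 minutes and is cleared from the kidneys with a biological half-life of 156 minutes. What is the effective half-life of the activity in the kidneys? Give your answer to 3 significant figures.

47.2 minutes

1/t_eff = 1/t_phys + 1/t_biol = 1/67.7 + 1/156 = 0.021181 per minute.
t_eff = 67.7 × 156 / (67.7 + 156) ≈ 47.211 minutes.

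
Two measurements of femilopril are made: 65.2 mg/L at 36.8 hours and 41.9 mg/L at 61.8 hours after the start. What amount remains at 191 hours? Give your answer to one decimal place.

4.3 mg/L

Over Δt = 61.8 − 36.8 = 25 hours, the level fell by a factor of 65.2/41.9 ≈ 1.5561.
n = log₂(1.5561) ≈ 0.63792 half-lives, so t½ = 25/0.63792 ≈ 39.19 hours.
From t = 61.8 to t = 191: 41.9 × (1/2)^((191−61.8)/39.19) ≈ 4.2637 mg/L.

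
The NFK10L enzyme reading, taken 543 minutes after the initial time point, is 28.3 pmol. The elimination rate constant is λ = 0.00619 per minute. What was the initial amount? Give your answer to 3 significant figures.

816 pmol

t½ = ln 2 / λ = 0.69315 / 0.00619 ≈ 111.98 minutes.
Number of half-lives elapsed: n = 543/111.98 ≈ 4.8491.
A₀ = A × 2^n = 28.3 × 2^4.8491 = 28.3 × 28.823 ≈ 815.69 pmol.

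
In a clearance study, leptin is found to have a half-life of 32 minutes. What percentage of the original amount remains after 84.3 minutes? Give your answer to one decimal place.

16.1%

n = 84.3/32 ≈ 2.6344 half-lives.
Fraction remaining = (1/2)^2.6344 ≈ 0.16105, i.e. 16.105%.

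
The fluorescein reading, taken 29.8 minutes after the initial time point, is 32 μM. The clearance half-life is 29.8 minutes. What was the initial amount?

64 μM

Number of half-lives elapsed: n = 29.8/29.8 ≈ 1.
A₀ = A × 2^n = 32 × 2^1 = 32 × 2 ≈ 64 μM.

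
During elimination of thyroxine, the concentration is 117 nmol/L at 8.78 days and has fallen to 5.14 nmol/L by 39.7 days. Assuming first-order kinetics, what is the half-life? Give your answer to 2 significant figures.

Over Δt = 39.7 − 8.78 = 30.92 days, the level fell by a factor of 117/5.14 ≈ 22.763.
n = log₂(22.763) ≈ 4.5086 half-lives, so t½ = 30.92/4.5086 ≈ 6.858 days.

6.9 days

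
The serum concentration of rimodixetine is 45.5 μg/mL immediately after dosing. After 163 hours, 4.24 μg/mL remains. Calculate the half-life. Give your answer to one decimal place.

47.6 hours

A/A₀ = 4.24/45.5 ≈ 0.093187.
n = log₂(10.731) ≈ 3.4237 half-lives elapsed in 163 hours.
t½ = 163/3.4237 ≈ 47.609 hours.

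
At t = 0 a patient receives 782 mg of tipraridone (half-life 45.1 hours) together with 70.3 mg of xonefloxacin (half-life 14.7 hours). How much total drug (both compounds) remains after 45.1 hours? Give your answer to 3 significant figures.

tipraridone: 782 × (1/2)^(45.1/45.1) = 782 × (1/2)^1 ≈ 391 mg.
xonefloxacin: 70.3 × (1/2)^(45.1/14.7) = 70.3 × (1/2)^3.068 ≈ 8.3828 mg.
Total = 391 + 8.3828 ≈ 399.38 mg.

399 mg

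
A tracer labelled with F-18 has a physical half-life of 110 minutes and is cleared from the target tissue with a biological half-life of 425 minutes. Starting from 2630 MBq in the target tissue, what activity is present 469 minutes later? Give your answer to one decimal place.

1/t_eff = 1/t_phys + 1/t_biol = 1/110 + 1/425 = 0.011444 per minute.
t_eff = 110 × 425 / (110 + 425) ≈ 87.383 minutes.
Remaining = 2630 × (1/2)^(469/87.383) = 2630 × (1/2)^5.3672 ≈ 63.72 MBq.

63.7 MBq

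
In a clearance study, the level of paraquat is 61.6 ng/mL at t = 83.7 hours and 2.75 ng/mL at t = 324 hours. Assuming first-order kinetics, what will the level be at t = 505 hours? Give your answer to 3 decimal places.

Over Δt = 324 − 83.7 = 240.3 hours, the level fell by a factor of 61.6/2.75 ≈ 22.4.
n = log₂(22.4) ≈ 4.4854 half-lives, so t½ = 240.3/4.4854 ≈ 53.573 hours.
From t = 324 to t = 505: 2.75 × (1/2)^((505−324)/53.573) ≈ 0.26442 ng/mL.

0.264 ng/mL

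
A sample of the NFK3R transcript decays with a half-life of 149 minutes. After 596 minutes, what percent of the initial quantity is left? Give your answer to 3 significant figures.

6.25%

n = 596/149 ≈ 4 half-lives.
Fraction remaining = (1/2)^4 ≈ 0.0625, i.e. 6.25%.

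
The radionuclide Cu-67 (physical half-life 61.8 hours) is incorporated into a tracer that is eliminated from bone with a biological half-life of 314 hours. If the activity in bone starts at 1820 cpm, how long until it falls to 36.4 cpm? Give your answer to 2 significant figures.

1/t_eff = 1/t_phys + 1/t_biol = 1/61.8 + 1/314 = 0.019366 per hour.
t_eff = 61.8 × 314 / (61.8 + 314) ≈ 51.637 hours.
n = log₂(1820/36.4) ≈ 5.6439; t = 5.6439 × 51.637 ≈ 291.43 hours.

290 hours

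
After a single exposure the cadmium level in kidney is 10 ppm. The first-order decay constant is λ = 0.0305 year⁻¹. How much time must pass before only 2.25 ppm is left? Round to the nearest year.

49 years

t½ = ln 2 / λ = 0.69315 / 0.0305 ≈ 22.726 years.
Fraction remaining = 2.25/10 ≈ 0.225.
n = log₂(10/2.25) = ln(4.4444)/ln 2 ≈ 2.152 half-lives.
t = n × t½ = 2.152 × 22.726 ≈ 48.907 years.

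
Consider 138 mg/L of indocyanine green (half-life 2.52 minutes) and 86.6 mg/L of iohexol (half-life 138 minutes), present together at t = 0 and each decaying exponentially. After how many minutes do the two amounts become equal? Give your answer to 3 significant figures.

Set 138·(1/2)^(t/2.52) = 86.6·(1/2)^(t/138).
Taking log₂: log₂(138/86.6) = t·(1/2.52 − 1/138).
log₂(1.5935) = 0.67223; 1/2.52 − 1/138 = 0.38958.
t = 0.67223 / 0.38958 ≈ 1.7255 minutes.

1.73 minutes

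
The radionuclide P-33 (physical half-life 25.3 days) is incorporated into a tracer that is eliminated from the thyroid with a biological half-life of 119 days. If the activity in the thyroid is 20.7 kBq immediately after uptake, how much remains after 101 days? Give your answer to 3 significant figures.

1/t_eff = 1/t_phys + 1/t_biol = 1/25.3 + 1/119 = 0.047929 per day.
t_eff = 25.3 × 119 / (25.3 + 119) ≈ 20.864 days.
Remaining = 20.7 × (1/2)^(101/20.864) = 20.7 × (1/2)^4.8408 ≈ 0.72233 kBq.

0.722 kBq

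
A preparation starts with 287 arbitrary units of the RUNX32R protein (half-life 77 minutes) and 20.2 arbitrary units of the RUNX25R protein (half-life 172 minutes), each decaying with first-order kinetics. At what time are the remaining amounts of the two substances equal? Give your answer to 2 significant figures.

Set 287·(1/2)^(t/77) = 20.2·(1/2)^(t/172).
Taking log₂: log₂(287/20.2) = t·(1/77 − 1/172).
log₂(14.208) = 3.8286; 1/77 − 1/172 = 0.0071731.
t = 3.8286 / 0.0071731 ≈ 533.75 minutes.

530 minutes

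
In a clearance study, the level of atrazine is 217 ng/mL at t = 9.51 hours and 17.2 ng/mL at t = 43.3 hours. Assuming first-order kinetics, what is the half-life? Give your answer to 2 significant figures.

Over Δt = 43.3 − 9.51 = 33.79 hours, the level fell by a factor of 217/17.2 ≈ 12.616.
n = log₂(12.616) ≈ 3.6572 half-lives, so t½ = 33.79/3.6572 ≈ 9.2393 hours.

9.2 hours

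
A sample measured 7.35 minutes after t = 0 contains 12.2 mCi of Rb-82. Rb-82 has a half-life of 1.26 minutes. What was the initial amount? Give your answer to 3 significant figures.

Number of half-lives elapsed: n = 7.35/1.26 ≈ 5.8333.
A₀ = A × 2^n = 12.2 × 2^5.8333 = 12.2 × 57.018 ≈ 695.61 mCi.

696 mCi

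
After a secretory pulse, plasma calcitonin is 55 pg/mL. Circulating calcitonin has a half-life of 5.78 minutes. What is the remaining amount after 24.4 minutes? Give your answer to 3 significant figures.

Number of half-lives: n = 24.4/5.78 ≈ 4.2215.
Remaining = 55 × (1/2)^4.2215 = 55 × 0.053606 ≈ 2.9483 pg/mL.

2.95 pg/mL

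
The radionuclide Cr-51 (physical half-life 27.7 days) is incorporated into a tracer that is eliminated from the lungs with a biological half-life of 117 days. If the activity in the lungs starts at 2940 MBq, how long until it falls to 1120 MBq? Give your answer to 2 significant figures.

1/t_eff = 1/t_phys + 1/t_biol = 1/27.7 + 1/117 = 0.044648 per day.
t_eff = 27.7 × 117 / (27.7 + 117) ≈ 22.397 days.
n = log₂(2940/1120) ≈ 1.3923; t = 1.3923 × 22.397 ≈ 31.184 days.

31 days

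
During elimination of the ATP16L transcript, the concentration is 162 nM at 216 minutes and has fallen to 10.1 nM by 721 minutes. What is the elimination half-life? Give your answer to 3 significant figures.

Over Δt = 721 − 216 = 505 minutes, the level fell by a factor of 162/10.1 ≈ 16.04.
n = log₂(16.04) ≈ 4.0036 half-lives, so t½ = 505/4.0036 ≈ 126.14 minutes.

126 minutes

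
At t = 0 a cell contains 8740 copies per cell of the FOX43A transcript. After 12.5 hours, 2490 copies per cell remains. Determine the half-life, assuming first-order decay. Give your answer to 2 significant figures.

6.9 hours

A/A₀ = 2490/8740 ≈ 0.2849.
n = log₂(3.51) ≈ 1.8115 half-lives elapsed in 12.5 hours.
t½ = 12.5/1.8115 ≈ 6.9004 hours.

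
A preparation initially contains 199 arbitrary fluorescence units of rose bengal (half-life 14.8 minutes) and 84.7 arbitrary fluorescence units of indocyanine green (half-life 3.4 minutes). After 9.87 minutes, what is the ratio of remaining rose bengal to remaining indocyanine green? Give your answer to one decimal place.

rose bengal: 199 × (1/2)^(9.87/14.8) = 199 × (1/2)^0.66689 ≈ 125.34 arbitrary fluorescence units.
indocyanine green: 84.7 × (1/2)^(9.87/3.4) = 84.7 × (1/2)^2.9029 ≈ 11.324 arbitrary fluorescence units.
Ratio ≈ 125.34 / 11.324 ≈ 11.068.

11.1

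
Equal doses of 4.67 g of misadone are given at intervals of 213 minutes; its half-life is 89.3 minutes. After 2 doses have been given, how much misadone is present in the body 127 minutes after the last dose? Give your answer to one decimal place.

2.1 g

The 2 doses were given 340, 127 minutes ago.
Total = 4.67·(1/2)^(340/89.3) + 4.67·(1/2)^(127/89.3)
      = 0.33356 + 1.7426 ≈ 2.0762 g.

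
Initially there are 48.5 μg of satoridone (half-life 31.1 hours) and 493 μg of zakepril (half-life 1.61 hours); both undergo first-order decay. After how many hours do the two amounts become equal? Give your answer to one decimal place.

5.7 hours

Set 48.5·(1/2)^(t/31.1) = 493·(1/2)^(t/1.61).
Taking log₂: log₂(48.5/493) = t·(1/31.1 − 1/1.61).
log₂(0.098377) = -3.3455; 1/31.1 − 1/1.61 = -0.58896.
t = -3.3455 / -0.58896 ≈ 5.6804 hours.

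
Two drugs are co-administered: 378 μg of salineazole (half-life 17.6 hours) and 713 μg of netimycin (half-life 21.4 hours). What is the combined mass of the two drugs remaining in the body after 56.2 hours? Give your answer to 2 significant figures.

160 μg

salineazole: 378 × (1/2)^(56.2/17.6) = 378 × (1/2)^3.1932 ≈ 41.328 μg.
netimycin: 713 × (1/2)^(56.2/21.4) = 713 × (1/2)^2.6262 ≈ 115.49 μg.
Total = 41.328 + 115.49 ≈ 156.82 μg.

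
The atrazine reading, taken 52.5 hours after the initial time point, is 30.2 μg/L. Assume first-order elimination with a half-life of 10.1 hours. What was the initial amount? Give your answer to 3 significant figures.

1110 μg/L

Number of half-lives elapsed: n = 52.5/10.1 ≈ 5.198.
A₀ = A × 2^n = 30.2 × 2^5.198 = 30.2 × 36.708 ≈ 1108.6 μg/L.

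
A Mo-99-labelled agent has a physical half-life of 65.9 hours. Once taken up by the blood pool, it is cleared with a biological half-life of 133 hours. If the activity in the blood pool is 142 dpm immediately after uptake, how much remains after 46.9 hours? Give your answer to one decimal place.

67.9 dpm

1/t_eff = 1/t_phys + 1/t_biol = 1/65.9 + 1/133 = 0.022693 per hour.
t_eff = 65.9 × 133 / (65.9 + 133) ≈ 44.066 hours.
Remaining = 142 × (1/2)^(46.9/44.066) = 142 × (1/2)^1.0643 ≈ 67.904 dpm.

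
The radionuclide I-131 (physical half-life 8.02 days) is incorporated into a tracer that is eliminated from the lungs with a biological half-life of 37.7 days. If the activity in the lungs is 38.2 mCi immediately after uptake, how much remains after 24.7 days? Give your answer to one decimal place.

2.9 mCi

1/t_eff = 1/t_phys + 1/t_biol = 1/8.02 + 1/37.7 = 0.15121 per day.
t_eff = 8.02 × 37.7 / (8.02 + 37.7) ≈ 6.6132 days.
Remaining = 38.2 × (1/2)^(24.7/6.6132) = 38.2 × (1/2)^3.735 ≈ 2.869 mCi.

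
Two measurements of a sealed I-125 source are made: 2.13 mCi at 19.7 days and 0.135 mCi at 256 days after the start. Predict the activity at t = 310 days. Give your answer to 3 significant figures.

0.0719 mCi

Over Δt = 256 − 19.7 = 236.3 days, the level fell by a factor of 2.13/0.135 ≈ 15.778.
n = log₂(15.778) ≈ 3.9798 half-lives, so t½ = 236.3/3.9798 ≈ 59.375 days.
From t = 256 to t = 310: 0.135 × (1/2)^((310−256)/59.375) ≈ 0.071871 mCi.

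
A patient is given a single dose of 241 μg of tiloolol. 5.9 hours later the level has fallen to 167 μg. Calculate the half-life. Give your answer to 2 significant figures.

11 hours

A/A₀ = 167/241 ≈ 0.69295.
n = log₂(1.4431) ≈ 0.52919 half-lives elapsed in 5.9 hours.
t½ = 5.9/0.52919 ≈ 11.149 hours.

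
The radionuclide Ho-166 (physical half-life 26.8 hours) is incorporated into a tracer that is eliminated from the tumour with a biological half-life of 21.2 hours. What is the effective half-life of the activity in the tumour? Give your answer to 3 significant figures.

11.8 hours

1/t_eff = 1/t_phys + 1/t_biol = 1/26.8 + 1/21.2 = 0.084483 per hour.
t_eff = 26.8 × 21.2 / (26.8 + 21.2) ≈ 11.837 hours.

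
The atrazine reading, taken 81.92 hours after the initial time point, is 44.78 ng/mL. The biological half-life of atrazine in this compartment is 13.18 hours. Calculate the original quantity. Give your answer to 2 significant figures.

3300 ng/mL

Number of half-lives elapsed: n = 81.92/13.18 ≈ 6.2155.
A₀ = A × 2^n = 44.78 × 2^6.2155 = 44.78 × 74.31 ≈ 3327.6 ng/mL.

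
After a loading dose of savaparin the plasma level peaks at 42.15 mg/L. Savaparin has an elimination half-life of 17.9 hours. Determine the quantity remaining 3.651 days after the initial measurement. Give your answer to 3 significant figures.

1.42 mg/L

Convert the elapsed time: 3.651 days = 87.624 hours.
Number of half-lives: n = 87.624/17.9 ≈ 4.8952.
Remaining = 42.15 × (1/2)^4.8952 = 42.15 × 0.033605 ≈ 1.4164 mg/L.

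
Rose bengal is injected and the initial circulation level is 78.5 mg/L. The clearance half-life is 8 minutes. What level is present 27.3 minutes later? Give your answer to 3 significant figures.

Number of half-lives: n = 27.3/8 ≈ 3.4125.
Remaining = 78.5 × (1/2)^3.4125 = 78.5 × 0.093915 ≈ 7.3723 mg/L.

7.37 mg/L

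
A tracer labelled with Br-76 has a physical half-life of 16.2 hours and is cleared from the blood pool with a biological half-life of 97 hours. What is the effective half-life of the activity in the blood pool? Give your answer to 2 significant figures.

14 hours

1/t_eff = 1/t_phys + 1/t_biol = 1/16.2 + 1/97 = 0.072038 per hour.
t_eff = 16.2 × 97 / (16.2 + 97) ≈ 13.882 hours.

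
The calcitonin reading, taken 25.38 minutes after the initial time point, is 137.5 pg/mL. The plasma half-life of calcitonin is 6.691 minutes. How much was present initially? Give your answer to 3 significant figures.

1910 pg/mL

Number of half-lives elapsed: n = 25.38/6.691 ≈ 3.7932.
A₀ = A × 2^n = 137.5 × 2^3.7932 = 137.5 × 13.863 ≈ 1906.1 pg/mL.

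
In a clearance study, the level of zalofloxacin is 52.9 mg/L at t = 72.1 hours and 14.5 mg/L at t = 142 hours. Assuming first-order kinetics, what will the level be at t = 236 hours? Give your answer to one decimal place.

Over Δt = 142 − 72.1 = 69.9 hours, the level fell by a factor of 52.9/14.5 ≈ 3.6483.
n = log₂(3.6483) ≈ 1.8672 half-lives, so t½ = 69.9/1.8672 ≈ 37.435 hours.
From t = 142 to t = 236: 14.5 × (1/2)^((236−142)/37.435) ≈ 2.5438 mg/L.

2.5 mg/L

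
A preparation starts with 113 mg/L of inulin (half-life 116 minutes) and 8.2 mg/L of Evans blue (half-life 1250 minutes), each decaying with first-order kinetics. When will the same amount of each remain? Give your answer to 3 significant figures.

Set 113·(1/2)^(t/116) = 8.2·(1/2)^(t/1250).
Taking log₂: log₂(113/8.2) = t·(1/116 − 1/1250).
log₂(13.78) = 3.7846; 1/116 − 1/1250 = 0.0078207.
t = 3.7846 / 0.0078207 ≈ 483.92 minutes.

484 minutes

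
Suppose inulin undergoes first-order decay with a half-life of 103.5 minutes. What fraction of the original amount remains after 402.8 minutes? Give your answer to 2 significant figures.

0.067

n = 402.8/103.5 ≈ 3.8918 half-lives.
Fraction remaining = (1/2)^3.8918 ≈ 0.067368.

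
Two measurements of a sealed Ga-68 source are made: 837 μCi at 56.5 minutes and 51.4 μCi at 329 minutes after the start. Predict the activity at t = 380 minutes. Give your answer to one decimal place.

30.5 μCi

Over Δt = 329 − 56.5 = 272.5 minutes, the level fell by a factor of 837/51.4 ≈ 16.284.
n = log₂(16.284) ≈ 4.0254 half-lives, so t½ = 272.5/4.0254 ≈ 67.695 minutes.
From t = 329 to t = 380: 51.4 × (1/2)^((380−329)/67.695) ≈ 30.491 μCi.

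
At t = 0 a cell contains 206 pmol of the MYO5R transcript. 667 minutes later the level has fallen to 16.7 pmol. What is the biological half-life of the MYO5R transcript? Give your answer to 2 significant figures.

180 minutes

A/A₀ = 16.7/206 ≈ 0.081068.
n = log₂(12.335) ≈ 3.6247 half-lives elapsed in 667 minutes.
t½ = 667/3.6247 ≈ 184.01 minutes.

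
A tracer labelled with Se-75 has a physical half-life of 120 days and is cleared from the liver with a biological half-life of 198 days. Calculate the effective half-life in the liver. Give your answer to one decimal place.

1/t_eff = 1/t_phys + 1/t_biol = 1/120 + 1/198 = 0.013384 per day.
t_eff = 120 × 198 / (120 + 198) ≈ 74.717 days.

74.7 days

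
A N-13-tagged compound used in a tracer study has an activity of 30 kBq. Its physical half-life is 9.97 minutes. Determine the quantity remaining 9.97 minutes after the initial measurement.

Elapsed time is 1 half-life (9.97/9.97).
Each half-life halves the amount: 30 × (1/2)^1 = 30/2 = 15 kBq.

15 kBq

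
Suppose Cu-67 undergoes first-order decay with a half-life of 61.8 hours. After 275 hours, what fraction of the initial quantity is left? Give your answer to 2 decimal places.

0.05

n = 275/61.8 ≈ 4.4498 half-lives.
Fraction remaining = (1/2)^4.4498 ≈ 0.045758.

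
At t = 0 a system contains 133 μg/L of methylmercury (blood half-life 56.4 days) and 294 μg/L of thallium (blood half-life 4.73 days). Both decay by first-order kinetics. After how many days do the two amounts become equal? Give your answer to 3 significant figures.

5.91 days

Set 133·(1/2)^(t/56.4) = 294·(1/2)^(t/4.73).
Taking log₂: log₂(133/294) = t·(1/56.4 − 1/4.73).
log₂(0.45238) = -1.1444; 1/56.4 − 1/4.73 = -0.19369.
t = -1.1444 / -0.19369 ≈ 5.9085 days.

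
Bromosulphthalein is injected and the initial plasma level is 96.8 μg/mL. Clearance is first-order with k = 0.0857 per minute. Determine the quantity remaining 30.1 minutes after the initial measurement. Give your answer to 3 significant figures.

t½ = ln 2 / k = 0.69315 / 0.0857 ≈ 8.0881 minutes.
Number of half-lives: n = 30.1/8.0881 ≈ 3.7215.
Remaining = 96.8 × (1/2)^3.7215 = 96.8 × 0.075807 ≈ 7.3381 μg/mL.

7.34 μg/mL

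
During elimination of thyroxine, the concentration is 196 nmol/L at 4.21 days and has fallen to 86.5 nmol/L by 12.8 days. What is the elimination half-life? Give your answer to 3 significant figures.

Over Δt = 12.8 − 4.21 = 8.59 days, the level fell by a factor of 196/86.5 ≈ 2.2659.
n = log₂(2.2659) ≈ 1.1801 half-lives, so t½ = 8.59/1.1801 ≈ 7.2792 days.

7.28 days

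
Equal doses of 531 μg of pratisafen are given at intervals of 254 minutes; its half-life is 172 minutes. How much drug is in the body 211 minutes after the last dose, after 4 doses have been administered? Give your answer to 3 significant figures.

The 4 doses were given 973, 719, 465, 211 minutes ago.
Total = 531·(1/2)^(973/172) + 531·(1/2)^(719/172) + 531·(1/2)^(465/172) + 531·(1/2)^(211/172)
      = 10.524 + 29.29 + 81.52 + 226.89 ≈ 348.22 μg.

348 μg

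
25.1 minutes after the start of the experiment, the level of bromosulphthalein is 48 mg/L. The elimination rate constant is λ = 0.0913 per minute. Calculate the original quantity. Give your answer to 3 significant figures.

475 mg/L

t½ = ln 2 / λ = 0.69315 / 0.0913 ≈ 7.592 minutes.
Number of half-lives elapsed: n = 25.1/7.592 ≈ 3.3061.
A₀ = A × 2^n = 48 × 2^3.3061 = 48 × 9.891 ≈ 474.77 mg/L.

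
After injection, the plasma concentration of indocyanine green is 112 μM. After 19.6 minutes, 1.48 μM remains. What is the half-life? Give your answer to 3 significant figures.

A/A₀ = 1.48/112 ≈ 0.013214.
n = log₂(75.676) ≈ 6.2418 half-lives elapsed in 19.6 minutes.
t½ = 19.6/6.2418 ≈ 3.1401 minutes.

3.14 minutes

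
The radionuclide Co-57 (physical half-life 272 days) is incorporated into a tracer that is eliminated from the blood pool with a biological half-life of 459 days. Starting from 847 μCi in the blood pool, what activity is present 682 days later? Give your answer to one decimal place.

1/t_eff = 1/t_phys + 1/t_biol = 1/272 + 1/459 = 0.0058551 per day.
t_eff = 272 × 459 / (272 + 459) ≈ 170.79 days.
Remaining = 847 × (1/2)^(682/170.79) = 847 × (1/2)^3.9932 ≈ 53.188 μCi.

53.2 μCi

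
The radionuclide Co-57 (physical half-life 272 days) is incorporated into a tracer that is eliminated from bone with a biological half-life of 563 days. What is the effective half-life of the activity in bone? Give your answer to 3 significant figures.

1/t_eff = 1/t_phys + 1/t_biol = 1/272 + 1/563 = 0.0054527 per day.
t_eff = 272 × 563 / (272 + 563) ≈ 183.4 days.

183 days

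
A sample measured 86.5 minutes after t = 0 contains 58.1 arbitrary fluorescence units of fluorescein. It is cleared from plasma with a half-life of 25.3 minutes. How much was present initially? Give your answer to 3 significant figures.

Number of half-lives elapsed: n = 86.5/25.3 ≈ 3.419.
A₀ = A × 2^n = 58.1 × 2^3.419 = 58.1 × 10.696 ≈ 621.43 arbitrary fluorescence units.

621 arbitrary fluorescence units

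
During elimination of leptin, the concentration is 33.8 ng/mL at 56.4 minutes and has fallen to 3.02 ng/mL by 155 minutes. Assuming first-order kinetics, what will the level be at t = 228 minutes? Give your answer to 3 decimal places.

0.505 ng/mL

Over Δt = 155 − 56.4 = 98.6 minutes, the level fell by a factor of 33.8/3.02 ≈ 11.192.
n = log₂(11.192) ≈ 3.4844 half-lives, so t½ = 98.6/3.4844 ≈ 28.298 minutes.
From t = 155 to t = 228: 3.02 × (1/2)^((228−155)/28.298) ≈ 0.50516 ng/mL.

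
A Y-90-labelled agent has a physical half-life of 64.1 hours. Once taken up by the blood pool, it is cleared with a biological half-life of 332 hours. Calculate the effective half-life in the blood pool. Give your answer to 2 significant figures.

54 hours

1/t_eff = 1/t_phys + 1/t_biol = 1/64.1 + 1/332 = 0.018613 per hour.
t_eff = 64.1 × 332 / (64.1 + 332) ≈ 53.727 hours.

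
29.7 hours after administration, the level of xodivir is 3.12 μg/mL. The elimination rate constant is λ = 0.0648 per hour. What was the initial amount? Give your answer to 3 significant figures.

t½ = ln 2 / λ = 0.69315 / 0.0648 ≈ 10.697 hours.
Number of half-lives elapsed: n = 29.7/10.697 ≈ 2.7766.
A₀ = A × 2^n = 3.12 × 2^2.7766 = 3.12 × 6.8521 ≈ 21.379 μg/mL.

21.4 μg/mL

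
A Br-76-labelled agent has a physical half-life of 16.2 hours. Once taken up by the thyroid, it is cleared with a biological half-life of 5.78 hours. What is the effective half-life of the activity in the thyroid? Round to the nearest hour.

4 hours

1/t_eff = 1/t_phys + 1/t_biol = 1/16.2 + 1/5.78 = 0.23474 per hour.
t_eff = 16.2 × 5.78 / (16.2 + 5.78) ≈ 4.2601 hours.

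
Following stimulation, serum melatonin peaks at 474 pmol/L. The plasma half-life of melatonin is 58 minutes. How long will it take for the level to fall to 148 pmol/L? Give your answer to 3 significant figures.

Fraction remaining = 148/474 ≈ 0.31224.
n = log₂(474/148) = ln(3.2027)/ln 2 ≈ 1.6793 half-lives.
t = n × t½ = 1.6793 × 58 ≈ 97.399 minutes.

97.4 minutes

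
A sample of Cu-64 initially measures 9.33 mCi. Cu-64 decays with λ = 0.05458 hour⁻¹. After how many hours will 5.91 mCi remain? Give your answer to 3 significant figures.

8.37 hours

t½ = ln 2 / λ = 0.69315 / 0.05458 ≈ 12.7 hours.
Fraction remaining = 5.91/9.33 ≈ 0.63344.
n = log₂(9.33/5.91) = ln(1.5787)/ln 2 ≈ 0.65872 half-lives.
t = n × t½ = 0.65872 × 12.7 ≈ 8.3655 hours.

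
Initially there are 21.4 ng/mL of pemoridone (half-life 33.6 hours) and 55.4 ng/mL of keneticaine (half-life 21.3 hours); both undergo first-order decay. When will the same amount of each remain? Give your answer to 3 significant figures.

79.8 hours

Set 21.4·(1/2)^(t/33.6) = 55.4·(1/2)^(t/21.3).
Taking log₂: log₂(21.4/55.4) = t·(1/33.6 − 1/21.3).
log₂(0.38628) = -1.3723; 1/33.6 − 1/21.3 = -0.017186.
t = -1.3723 / -0.017186 ≈ 79.846 hours.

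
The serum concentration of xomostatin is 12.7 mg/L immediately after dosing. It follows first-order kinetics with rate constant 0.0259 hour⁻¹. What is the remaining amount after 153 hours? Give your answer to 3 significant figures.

t½ = ln 2 / k = 0.69315 / 0.0259 ≈ 26.762 hours.
Number of half-lives: n = 153/26.762 ≈ 5.717.
Remaining = 12.7 × (1/2)^5.717 = 12.7 × 0.019012 ≈ 0.24145 mg/L.

0.241 mg/L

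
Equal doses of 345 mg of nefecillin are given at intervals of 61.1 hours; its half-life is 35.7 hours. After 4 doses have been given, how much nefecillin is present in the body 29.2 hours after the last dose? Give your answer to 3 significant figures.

279 mg

The 4 doses were given 212.5, 151.4, 90.3, 29.2 hours ago.
Total = 345·(1/2)^(212.5/35.7) + 345·(1/2)^(151.4/35.7) + 345·(1/2)^(90.3/35.7) + 345·(1/2)^(29.2/35.7)
      = 5.5715 + 18.247 + 59.757 + 195.7 ≈ 279.28 mg.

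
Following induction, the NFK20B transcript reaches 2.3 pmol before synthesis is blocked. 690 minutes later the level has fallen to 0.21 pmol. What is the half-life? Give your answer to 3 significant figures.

200 minutes

A/A₀ = 0.21/2.3 ≈ 0.091304.
n = log₂(10.952) ≈ 3.4532 half-lives elapsed in 690 minutes.
t½ = 690/3.4532 ≈ 199.82 minutes.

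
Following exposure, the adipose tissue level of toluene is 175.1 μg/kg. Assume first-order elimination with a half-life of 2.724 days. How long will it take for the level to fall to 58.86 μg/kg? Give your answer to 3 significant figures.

4.28 days

Fraction remaining = 58.86/175.1 ≈ 0.33615.
n = log₂(175.1/58.86) = ln(2.9749)/ln 2 ≈ 1.5728 half-lives.
t = n × t½ = 1.5728 × 2.724 ≈ 4.2844 days.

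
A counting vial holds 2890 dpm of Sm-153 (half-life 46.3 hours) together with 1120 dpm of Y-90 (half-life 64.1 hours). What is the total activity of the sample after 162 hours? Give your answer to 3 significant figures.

450 dpm

Sm-153: 2890 × (1/2)^(162/46.3) = 2890 × (1/2)^3.4989 ≈ 255.63 dpm.
Y-90: 1120 × (1/2)^(162/64.1) = 1120 × (1/2)^2.5273 ≈ 194.28 dpm.
Total = 255.63 + 194.28 ≈ 449.91 dpm.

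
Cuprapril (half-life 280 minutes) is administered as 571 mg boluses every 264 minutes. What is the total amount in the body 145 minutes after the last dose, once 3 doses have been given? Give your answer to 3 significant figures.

The 3 doses were given 673, 409, 145 minutes ago.
Total = 571·(1/2)^(673/280) + 571·(1/2)^(409/280) + 571·(1/2)^(145/280)
      = 107.92 + 207.45 + 398.79 ≈ 714.16 mg.

714 mg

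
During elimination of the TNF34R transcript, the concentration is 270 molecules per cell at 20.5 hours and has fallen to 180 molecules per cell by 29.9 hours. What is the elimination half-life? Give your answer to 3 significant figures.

Over Δt = 29.9 − 20.5 = 9.4 hours, the level fell by a factor of 270/180 ≈ 1.5.
n = log₂(1.5) ≈ 0.58496 half-lives, so t½ = 9.4/0.58496 ≈ 16.069 hours.

16.1 hours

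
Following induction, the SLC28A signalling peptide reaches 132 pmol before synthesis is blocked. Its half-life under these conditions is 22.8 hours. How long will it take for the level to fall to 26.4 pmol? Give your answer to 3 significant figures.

Fraction remaining = 26.4/132 ≈ 0.2.
n = log₂(132/26.4) = ln(5)/ln 2 ≈ 2.3219 half-lives.
t = n × t½ = 2.3219 × 22.8 ≈ 52.94 hours.

52.9 hours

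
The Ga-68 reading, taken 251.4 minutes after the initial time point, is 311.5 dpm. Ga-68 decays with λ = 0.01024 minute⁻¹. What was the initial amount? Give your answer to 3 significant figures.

4090 dpm

t½ = ln 2 / λ = 0.69315 / 0.01024 ≈ 67.69 minutes.
Number of half-lives elapsed: n = 251.4/67.69 ≈ 3.714.
A₀ = A × 2^n = 311.5 × 2^3.714 = 311.5 × 13.123 ≈ 4087.7 dpm.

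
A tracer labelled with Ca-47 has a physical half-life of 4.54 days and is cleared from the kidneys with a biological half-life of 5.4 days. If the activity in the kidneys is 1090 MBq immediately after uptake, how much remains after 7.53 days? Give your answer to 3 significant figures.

131 MBq

1/t_eff = 1/t_phys + 1/t_biol = 1/4.54 + 1/5.4 = 0.40545 per day.
t_eff = 4.54 × 5.4 / (4.54 + 5.4) ≈ 2.4664 days.
Remaining = 1090 × (1/2)^(7.53/2.4664) = 1090 × (1/2)^3.053 ≈ 131.33 MBq.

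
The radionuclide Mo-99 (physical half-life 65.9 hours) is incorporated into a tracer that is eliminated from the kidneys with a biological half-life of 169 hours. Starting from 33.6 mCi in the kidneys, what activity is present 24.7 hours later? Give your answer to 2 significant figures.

1/t_eff = 1/t_phys + 1/t_biol = 1/65.9 + 1/169 = 0.021092 per hour.
t_eff = 65.9 × 169 / (65.9 + 169) ≈ 47.412 hours.
Remaining = 33.6 × (1/2)^(24.7/47.412) = 33.6 × (1/2)^0.52096 ≈ 23.416 mCi.

23 mCi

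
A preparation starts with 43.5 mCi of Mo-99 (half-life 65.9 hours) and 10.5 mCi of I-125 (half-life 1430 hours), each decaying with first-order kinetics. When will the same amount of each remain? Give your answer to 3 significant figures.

142 hours

Set 43.5·(1/2)^(t/65.9) = 10.5·(1/2)^(t/1430).
Taking log₂: log₂(43.5/10.5) = t·(1/65.9 − 1/1430).
log₂(4.1429) = 2.0506; 1/65.9 − 1/1430 = 0.014475.
t = 2.0506 / 0.014475 ≈ 141.66 hours.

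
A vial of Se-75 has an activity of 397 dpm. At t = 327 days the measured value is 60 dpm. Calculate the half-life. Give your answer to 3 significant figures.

120 days

A/A₀ = 60/397 ≈ 0.15113.
n = log₂(6.6167) ≈ 2.7261 half-lives elapsed in 327 days.
t½ = 327/2.7261 ≈ 119.95 days.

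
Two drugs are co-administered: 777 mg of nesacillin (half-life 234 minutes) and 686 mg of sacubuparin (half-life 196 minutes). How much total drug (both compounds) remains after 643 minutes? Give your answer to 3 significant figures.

186 mg

nesacillin: 777 × (1/2)^(643/234) = 777 × (1/2)^2.7479 ≈ 115.67 mg.
sacubuparin: 686 × (1/2)^(643/196) = 686 × (1/2)^3.2806 ≈ 70.593 mg.
Total = 115.67 + 70.593 ≈ 186.27 mg.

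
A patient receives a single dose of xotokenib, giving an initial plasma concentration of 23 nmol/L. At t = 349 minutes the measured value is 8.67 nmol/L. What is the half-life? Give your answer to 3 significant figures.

A/A₀ = 8.67/23 ≈ 0.37696.
n = log₂(2.6528) ≈ 1.4075 half-lives elapsed in 349 minutes.
t½ = 349/1.4075 ≈ 247.95 minutes.

248 minutes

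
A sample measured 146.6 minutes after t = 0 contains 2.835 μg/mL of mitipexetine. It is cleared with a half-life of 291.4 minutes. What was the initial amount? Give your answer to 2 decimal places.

4.02 μg/mL

Number of half-lives elapsed: n = 146.6/291.4 ≈ 0.50309.
A₀ = A × 2^n = 2.835 × 2^0.50309 = 2.835 × 1.4172 ≈ 4.0179 μg/mL.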